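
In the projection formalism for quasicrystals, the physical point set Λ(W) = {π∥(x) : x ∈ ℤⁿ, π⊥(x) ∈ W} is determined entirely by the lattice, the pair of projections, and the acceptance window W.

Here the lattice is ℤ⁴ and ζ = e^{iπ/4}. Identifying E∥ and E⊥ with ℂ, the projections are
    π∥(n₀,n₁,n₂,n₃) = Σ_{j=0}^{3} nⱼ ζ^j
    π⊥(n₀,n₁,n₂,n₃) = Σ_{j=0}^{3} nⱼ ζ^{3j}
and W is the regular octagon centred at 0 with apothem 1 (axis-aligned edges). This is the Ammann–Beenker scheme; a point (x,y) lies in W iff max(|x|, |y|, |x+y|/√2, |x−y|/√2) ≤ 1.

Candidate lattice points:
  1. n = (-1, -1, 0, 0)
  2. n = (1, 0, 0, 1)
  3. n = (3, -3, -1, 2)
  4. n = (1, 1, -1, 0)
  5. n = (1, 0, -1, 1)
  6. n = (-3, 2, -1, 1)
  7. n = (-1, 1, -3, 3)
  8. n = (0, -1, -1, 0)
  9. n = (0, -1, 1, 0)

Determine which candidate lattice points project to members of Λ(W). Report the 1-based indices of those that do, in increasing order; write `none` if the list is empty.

With ζ = e^{iπ/4} the internal vectors are ζ^0,ζ^3,ζ^6,ζ^9.
#1 (-1, -1, 0, 0): internal (-0.29289, -0.70711); octagon support 0.70711 vs apothem 1 → ∈ W
#2 (1, 0, 0, 1): internal (1.70711, 0.70711); octagon support 1.70711 vs apothem 1 → ∉ W
#3 (3, -3, -1, 2): internal (6.53553, 0.29289); octagon support 6.53553 vs apothem 1 → ∉ W
#4 (1, 1, -1, 0): internal (0.29289, 1.70711); octagon support 1.70711 vs apothem 1 → ∉ W
#5 (1, 0, -1, 1): internal (1.70711, 1.70711); octagon support 2.41421 vs apothem 1 → ∉ W
#6 (-3, 2, -1, 1): internal (-3.70711, 3.12132); octagon support 4.82843 vs apothem 1 → ∉ W
#7 (-1, 1, -3, 3): internal (0.41421, 5.82843); octagon support 5.82843 vs apothem 1 → ∉ W
#8 (0, -1, -1, 0): internal (0.70711, 0.29289); octagon support 0.70711 vs apothem 1 → ∈ W
#9 (0, -1, 1, 0): internal (0.70711, -1.70711); octagon support 1.70711 vs apothem 1 → ∉ W

1, 8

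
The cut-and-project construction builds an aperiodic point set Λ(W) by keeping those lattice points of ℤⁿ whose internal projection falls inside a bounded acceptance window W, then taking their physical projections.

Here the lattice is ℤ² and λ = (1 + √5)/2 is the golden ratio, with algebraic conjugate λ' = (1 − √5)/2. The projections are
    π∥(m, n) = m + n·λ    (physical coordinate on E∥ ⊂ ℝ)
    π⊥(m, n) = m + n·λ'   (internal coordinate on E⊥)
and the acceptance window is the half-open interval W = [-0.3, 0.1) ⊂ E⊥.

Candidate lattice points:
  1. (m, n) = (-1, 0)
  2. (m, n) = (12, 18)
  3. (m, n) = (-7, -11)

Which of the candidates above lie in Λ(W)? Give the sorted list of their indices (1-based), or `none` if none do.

λ' = (1−√5)/2 ≈ -0.618034.
#1 (-1,0): internal coord -1 + (0)·λ' = -1.000000; -1.000000 ∉ [-0.3, 0.1) → out
#2 (12,18): internal coord 12 + (18)·λ' = +0.875388; +0.875388 ∉ [-0.3, 0.1) → out
#3 (-7,-11): internal coord -7 + (-11)·λ' = -0.201626; -0.201626 ∈ [-0.3, 0.1) → IN Λ

3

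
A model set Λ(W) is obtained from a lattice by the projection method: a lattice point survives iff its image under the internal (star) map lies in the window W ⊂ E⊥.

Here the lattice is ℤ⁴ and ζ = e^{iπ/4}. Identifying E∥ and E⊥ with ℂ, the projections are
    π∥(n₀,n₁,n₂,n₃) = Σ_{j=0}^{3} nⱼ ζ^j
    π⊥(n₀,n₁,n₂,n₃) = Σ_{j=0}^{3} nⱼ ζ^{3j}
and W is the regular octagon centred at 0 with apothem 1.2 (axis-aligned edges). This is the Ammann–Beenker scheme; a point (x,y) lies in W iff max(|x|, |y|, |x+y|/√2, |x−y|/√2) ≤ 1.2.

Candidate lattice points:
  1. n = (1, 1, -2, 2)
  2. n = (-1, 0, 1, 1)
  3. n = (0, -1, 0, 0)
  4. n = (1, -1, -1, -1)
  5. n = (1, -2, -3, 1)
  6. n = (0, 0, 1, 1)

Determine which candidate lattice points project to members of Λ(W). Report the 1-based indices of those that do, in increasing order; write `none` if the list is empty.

π⊥(n) = n₀ + n₁ζ³ + n₂ζ⁶ + n₃ζ⁹ where ζ = e^{iπ/4}.
#1 (1, 1, -2, 2): internal (1.7071, 4.1213); octagon support 4.1213 vs apothem 1.2 → ∉ W
#2 (-1, 0, 1, 1): internal (-0.2929, -0.2929); octagon support 0.4142 vs apothem 1.2 → ∈ W
#3 (0, -1, 0, 0): internal (0.7071, -0.7071); octagon support 1.0000 vs apothem 1.2 → ∈ W
#4 (1, -1, -1, -1): internal (1.0000, -0.4142); octagon support 1.0000 vs apothem 1.2 → ∈ W
#5 (1, -2, -3, 1): internal (3.1213, 2.2929); octagon support 3.8284 vs apothem 1.2 → ∉ W
#6 (0, 0, 1, 1): internal (0.7071, -0.2929); octagon support 0.7071 vs apothem 1.2 → ∈ W

2, 3, 4, 6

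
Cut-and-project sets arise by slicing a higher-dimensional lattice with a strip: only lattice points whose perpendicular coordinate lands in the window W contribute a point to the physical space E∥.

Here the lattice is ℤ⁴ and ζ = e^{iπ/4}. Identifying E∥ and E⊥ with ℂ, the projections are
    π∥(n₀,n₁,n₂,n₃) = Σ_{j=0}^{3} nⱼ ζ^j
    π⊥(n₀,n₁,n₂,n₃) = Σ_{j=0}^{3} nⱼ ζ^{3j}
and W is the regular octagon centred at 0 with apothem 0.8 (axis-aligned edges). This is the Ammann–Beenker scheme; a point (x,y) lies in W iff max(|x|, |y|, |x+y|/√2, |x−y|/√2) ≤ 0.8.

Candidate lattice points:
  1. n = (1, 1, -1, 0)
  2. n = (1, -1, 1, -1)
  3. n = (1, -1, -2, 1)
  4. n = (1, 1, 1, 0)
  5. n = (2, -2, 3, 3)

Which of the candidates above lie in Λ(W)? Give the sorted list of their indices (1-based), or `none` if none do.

π⊥(n) = n₀ + n₁ζ³ + n₂ζ⁶ + n₃ζ⁹ where ζ = e^{iπ/4}.
#1 (1, 1, -1, 0): internal (0.2929, 1.7071); octagon support 1.7071 vs apothem 0.8 → ∉ W
#2 (1, -1, 1, -1): internal (1.0000, -2.4142); octagon support 2.4142 vs apothem 0.8 → ∉ W
#3 (1, -1, -2, 1): internal (2.4142, 2.0000); octagon support 3.1213 vs apothem 0.8 → ∉ W
#4 (1, 1, 1, 0): internal (0.2929, -0.2929); octagon support 0.4142 vs apothem 0.8 → ∈ W
#5 (2, -2, 3, 3): internal (5.5355, -2.2929); octagon support 5.5355 vs apothem 0.8 → ∉ W

4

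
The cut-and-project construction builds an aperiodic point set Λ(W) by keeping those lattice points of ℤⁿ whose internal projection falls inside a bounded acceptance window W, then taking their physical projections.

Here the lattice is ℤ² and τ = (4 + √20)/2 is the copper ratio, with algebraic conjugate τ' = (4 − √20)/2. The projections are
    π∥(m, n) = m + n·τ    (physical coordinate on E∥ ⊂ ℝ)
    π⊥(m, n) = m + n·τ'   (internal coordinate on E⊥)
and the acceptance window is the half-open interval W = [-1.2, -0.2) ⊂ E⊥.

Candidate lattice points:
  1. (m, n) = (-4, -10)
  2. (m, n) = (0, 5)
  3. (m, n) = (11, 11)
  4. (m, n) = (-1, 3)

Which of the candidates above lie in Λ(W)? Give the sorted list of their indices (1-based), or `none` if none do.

τ' = (4−√20)/2 ≈ -0.23607.
candidate 1: (m,n)=(-4,-10) → π∥ = -4-10·τ ≈ -46.36068, π⊥ = -4-10·τ' ≈ -1.63932 ∉ [-1.2, -0.2) ⇒ out
candidate 2: (m,n)=(0,5) → π∥ = 0+5·τ ≈ 21.18034, π⊥ = 0+5·τ' ≈ -1.18034 ∈ [-1.2, -0.2) ⇒ IN Λ
candidate 3: (m,n)=(11,11) → π∥ = 11+11·τ ≈ 57.59675, π⊥ = 11+11·τ' ≈ 8.40325 ∉ [-1.2, -0.2) ⇒ out
candidate 4: (m,n)=(-1,3) → π∥ = -1+3·τ ≈ 11.70820, π⊥ = -1+3·τ' ≈ -1.70820 ∉ [-1.2, -0.2) ⇒ out

2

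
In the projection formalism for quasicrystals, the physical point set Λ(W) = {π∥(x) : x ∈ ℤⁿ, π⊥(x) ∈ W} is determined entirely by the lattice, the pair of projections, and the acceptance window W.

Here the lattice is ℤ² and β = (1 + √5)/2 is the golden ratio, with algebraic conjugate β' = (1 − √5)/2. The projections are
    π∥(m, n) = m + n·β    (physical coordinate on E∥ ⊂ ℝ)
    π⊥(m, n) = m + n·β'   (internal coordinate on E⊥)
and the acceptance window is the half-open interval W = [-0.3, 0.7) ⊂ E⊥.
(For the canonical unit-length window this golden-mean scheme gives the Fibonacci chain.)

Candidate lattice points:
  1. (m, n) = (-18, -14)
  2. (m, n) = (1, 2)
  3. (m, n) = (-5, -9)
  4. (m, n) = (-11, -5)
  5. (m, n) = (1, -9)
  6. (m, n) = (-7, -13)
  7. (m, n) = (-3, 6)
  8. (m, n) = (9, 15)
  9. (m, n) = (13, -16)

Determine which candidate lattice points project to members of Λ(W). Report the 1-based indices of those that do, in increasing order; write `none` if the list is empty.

Compute β' = (1−√5)/2 = -0.618034, so π⊥(m,n) = m -0.618034·n.
candidate 1: (m,n)=(-18,-14) → π∥ = -18-14·β ≈ -40.652476, π⊥ = -18-14·β' ≈ -9.347524 ∉ [-0.3, 0.7) ⇒ out
candidate 2: (m,n)=(1,2) → π∥ = 1+2·β ≈ 4.236068, π⊥ = 1+2·β' ≈ -0.236068 ∈ [-0.3, 0.7) ⇒ IN Λ
candidate 3: (m,n)=(-5,-9) → π∥ = -5-9·β ≈ -19.562306, π⊥ = -5-9·β' ≈ 0.562306 ∈ [-0.3, 0.7) ⇒ IN Λ
candidate 4: (m,n)=(-11,-5) → π∥ = -11-5·β ≈ -19.090170, π⊥ = -11-5·β' ≈ -7.909830 ∉ [-0.3, 0.7) ⇒ out
candidate 5: (m,n)=(1,-9) → π∥ = 1-9·β ≈ -13.562306, π⊥ = 1-9·β' ≈ 6.562306 ∉ [-0.3, 0.7) ⇒ out
candidate 6: (m,n)=(-7,-13) → π∥ = -7-13·β ≈ -28.034442, π⊥ = -7-13·β' ≈ 1.034442 ∉ [-0.3, 0.7) ⇒ out
candidate 7: (m,n)=(-3,6) → π∥ = -3+6·β ≈ 6.708204, π⊥ = -3+6·β' ≈ -6.708204 ∉ [-0.3, 0.7) ⇒ out
candidate 8: (m,n)=(9,15) → π∥ = 9+15·β ≈ 33.270510, π⊥ = 9+15·β' ≈ -0.270510 ∈ [-0.3, 0.7) ⇒ IN Λ
candidate 9: (m,n)=(13,-16) → π∥ = 13-16·β ≈ -12.888544, π⊥ = 13-16·β' ≈ 22.888544 ∉ [-0.3, 0.7) ⇒ out

2, 3, 8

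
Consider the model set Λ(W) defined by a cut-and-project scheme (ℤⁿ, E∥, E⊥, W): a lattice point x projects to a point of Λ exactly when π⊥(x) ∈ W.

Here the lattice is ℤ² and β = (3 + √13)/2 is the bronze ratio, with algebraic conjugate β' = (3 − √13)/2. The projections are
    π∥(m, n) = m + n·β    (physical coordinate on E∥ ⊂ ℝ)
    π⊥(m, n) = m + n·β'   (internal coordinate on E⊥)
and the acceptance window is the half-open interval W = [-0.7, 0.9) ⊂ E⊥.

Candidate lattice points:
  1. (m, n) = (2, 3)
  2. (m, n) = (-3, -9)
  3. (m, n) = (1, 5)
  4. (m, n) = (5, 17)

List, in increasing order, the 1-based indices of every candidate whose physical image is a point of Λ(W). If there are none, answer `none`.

2, 3, 4

β' = (3−√13)/2 ≈ -0.302776.
candidate 1: (m,n)=(2,3) → π∥ = 2+3·β ≈ 11.908327, π⊥ = 2+3·β' ≈ 1.091673 ∉ [-0.7, 0.9) ⇒ out
candidate 2: (m,n)=(-3,-9) → π∥ = -3-9·β ≈ -32.724981, π⊥ = -3-9·β' ≈ -0.275019 ∈ [-0.7, 0.9) ⇒ IN Λ
candidate 3: (m,n)=(1,5) → π∥ = 1+5·β ≈ 17.513878, π⊥ = 1+5·β' ≈ -0.513878 ∈ [-0.7, 0.9) ⇒ IN Λ
candidate 4: (m,n)=(5,17) → π∥ = 5+17·β ≈ 61.147186, π⊥ = 5+17·β' ≈ -0.147186 ∈ [-0.7, 0.9) ⇒ IN Λ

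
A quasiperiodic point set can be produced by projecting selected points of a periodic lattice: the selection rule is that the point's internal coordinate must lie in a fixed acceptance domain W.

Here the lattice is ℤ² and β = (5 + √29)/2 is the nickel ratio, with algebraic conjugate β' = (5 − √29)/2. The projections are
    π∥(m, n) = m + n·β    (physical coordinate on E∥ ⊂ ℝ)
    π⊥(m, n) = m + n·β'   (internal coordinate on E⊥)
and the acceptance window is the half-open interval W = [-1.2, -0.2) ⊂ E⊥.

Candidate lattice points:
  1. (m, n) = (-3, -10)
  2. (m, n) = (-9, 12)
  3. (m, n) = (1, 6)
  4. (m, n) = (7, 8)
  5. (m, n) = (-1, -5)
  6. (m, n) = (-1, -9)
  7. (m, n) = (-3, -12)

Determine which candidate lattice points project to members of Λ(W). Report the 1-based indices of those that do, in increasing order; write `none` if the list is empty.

Compute β' = (5−√29)/2 = -0.1926, so π⊥(m,n) = m -0.1926·n.
[1] lift (-3,-10): star map gives -1.0742; window check -1.2 ≤ -1.0742 < -0.2 is true → IN Λ
[2] lift (-9,12): star map gives -11.3110; window check -1.2 ≤ -11.3110 < -0.2 is false → out
[3] lift (1,6): star map gives -0.1555; window check -1.2 ≤ -0.1555 < -0.2 is false → out
[4] lift (7,8): star map gives 5.4593; window check -1.2 ≤ 5.4593 < -0.2 is false → out
[5] lift (-1,-5): star map gives -0.0371; window check -1.2 ≤ -0.0371 < -0.2 is false → out
[6] lift (-1,-9): star map gives 0.7332; window check -1.2 ≤ 0.7332 < -0.2 is false → out
[7] lift (-3,-12): star map gives -0.6890; window check -1.2 ≤ -0.6890 < -0.2 is true → IN Λ

1, 7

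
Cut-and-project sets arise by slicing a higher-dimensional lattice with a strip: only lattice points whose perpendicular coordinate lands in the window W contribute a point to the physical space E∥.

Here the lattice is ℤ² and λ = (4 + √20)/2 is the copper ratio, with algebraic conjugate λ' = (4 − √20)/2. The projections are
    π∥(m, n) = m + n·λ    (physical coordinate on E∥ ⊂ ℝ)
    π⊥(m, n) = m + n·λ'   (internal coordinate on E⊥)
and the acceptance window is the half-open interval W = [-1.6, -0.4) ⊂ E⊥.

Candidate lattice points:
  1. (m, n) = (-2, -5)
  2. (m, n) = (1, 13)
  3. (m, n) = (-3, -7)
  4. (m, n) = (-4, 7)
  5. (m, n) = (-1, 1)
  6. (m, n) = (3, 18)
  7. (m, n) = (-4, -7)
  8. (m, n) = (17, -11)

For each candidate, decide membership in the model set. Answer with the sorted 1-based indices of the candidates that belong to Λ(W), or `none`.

Numerically λ ≈ 4.2361 and λ' = −1/λ ≈ -0.2361.
[1] lift (-2,-5): star map gives -0.8197; window check -1.6 ≤ -0.8197 < -0.4 is true → IN Λ
[2] lift (1,13): star map gives -2.0689; window check -1.6 ≤ -2.0689 < -0.4 is false → out
[3] lift (-3,-7): star map gives -1.3475; window check -1.6 ≤ -1.3475 < -0.4 is true → IN Λ
[4] lift (-4,7): star map gives -5.6525; window check -1.6 ≤ -5.6525 < -0.4 is false → out
[5] lift (-1,1): star map gives -1.2361; window check -1.6 ≤ -1.2361 < -0.4 is true → IN Λ
[6] lift (3,18): star map gives -1.2492; window check -1.6 ≤ -1.2492 < -0.4 is true → IN Λ
[7] lift (-4,-7): star map gives -2.3475; window check -1.6 ≤ -2.3475 < -0.4 is false → out
[8] lift (17,-11): star map gives 19.5967; window check -1.6 ≤ 19.5967 < -0.4 is false → out

1, 3, 5, 6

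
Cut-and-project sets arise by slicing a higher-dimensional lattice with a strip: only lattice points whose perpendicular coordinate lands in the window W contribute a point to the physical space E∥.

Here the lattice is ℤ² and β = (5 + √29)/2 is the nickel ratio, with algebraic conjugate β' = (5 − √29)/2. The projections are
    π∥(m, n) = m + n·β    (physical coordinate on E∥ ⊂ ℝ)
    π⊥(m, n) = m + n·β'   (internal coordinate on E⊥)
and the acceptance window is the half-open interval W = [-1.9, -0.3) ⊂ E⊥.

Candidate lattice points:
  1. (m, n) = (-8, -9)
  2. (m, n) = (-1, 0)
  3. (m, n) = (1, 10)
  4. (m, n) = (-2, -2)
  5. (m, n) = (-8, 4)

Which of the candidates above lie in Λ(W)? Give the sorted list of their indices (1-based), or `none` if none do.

2, 3, 4

β' = (5−√29)/2 ≈ -0.192582.
#1 (-8,-9): internal coord -8 + (-9)·β' = -6.266758; -6.266758 ∉ [-1.9, -0.3) → out
#2 (-1,0): internal coord -1 + (0)·β' = -1.000000; -1.000000 ∈ [-1.9, -0.3) → IN Λ
#3 (1,10): internal coord 1 + (10)·β' = -0.925824; -0.925824 ∈ [-1.9, -0.3) → IN Λ
#4 (-2,-2): internal coord -2 + (-2)·β' = -1.614835; -1.614835 ∈ [-1.9, -0.3) → IN Λ
#5 (-8,4): internal coord -8 + (4)·β' = -8.770330; -8.770330 ∉ [-1.9, -0.3) → out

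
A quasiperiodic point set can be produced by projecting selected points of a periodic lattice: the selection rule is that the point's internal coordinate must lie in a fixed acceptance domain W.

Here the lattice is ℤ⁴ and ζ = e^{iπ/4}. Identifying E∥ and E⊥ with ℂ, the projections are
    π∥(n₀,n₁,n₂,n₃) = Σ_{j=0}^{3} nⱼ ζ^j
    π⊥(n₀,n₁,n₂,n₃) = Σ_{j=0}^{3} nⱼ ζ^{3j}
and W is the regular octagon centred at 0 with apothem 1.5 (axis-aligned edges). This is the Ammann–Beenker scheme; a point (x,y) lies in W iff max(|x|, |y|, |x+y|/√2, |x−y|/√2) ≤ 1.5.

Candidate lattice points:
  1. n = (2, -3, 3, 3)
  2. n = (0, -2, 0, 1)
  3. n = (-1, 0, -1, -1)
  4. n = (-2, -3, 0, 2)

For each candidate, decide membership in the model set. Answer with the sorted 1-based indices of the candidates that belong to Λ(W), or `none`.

Internal map: ζ^{3j} for j=0..3 gives (1,0), (−√2/2,√2/2), (0,−1), (√2/2,√2/2).
#1 (2, -3, 3, 3): internal (6.24264, -3.00000); octagon support 6.53553 vs apothem 1.5 → ∉ W
#2 (0, -2, 0, 1): internal (2.12132, -0.70711); octagon support 2.12132 vs apothem 1.5 → ∉ W
#3 (-1, 0, -1, -1): internal (-1.70711, 0.29289); octagon support 1.70711 vs apothem 1.5 → ∉ W
#4 (-2, -3, 0, 2): internal (1.53553, -0.70711); octagon support 1.58579 vs apothem 1.5 → ∉ W

none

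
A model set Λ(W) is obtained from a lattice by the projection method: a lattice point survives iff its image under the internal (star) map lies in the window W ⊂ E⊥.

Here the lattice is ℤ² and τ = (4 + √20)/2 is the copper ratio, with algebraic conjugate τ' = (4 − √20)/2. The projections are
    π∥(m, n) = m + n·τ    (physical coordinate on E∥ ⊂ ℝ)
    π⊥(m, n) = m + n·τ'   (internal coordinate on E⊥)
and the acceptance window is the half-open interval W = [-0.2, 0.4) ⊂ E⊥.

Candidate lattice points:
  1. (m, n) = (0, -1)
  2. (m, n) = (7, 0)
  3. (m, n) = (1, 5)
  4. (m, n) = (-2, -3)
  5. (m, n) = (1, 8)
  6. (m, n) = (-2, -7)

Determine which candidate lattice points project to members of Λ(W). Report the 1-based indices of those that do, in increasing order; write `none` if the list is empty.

Numerically τ ≈ 4.23607 and τ' = −1/τ ≈ -0.23607.
[1] lift (0,-1): star map gives 0.23607; window check -0.2 ≤ 0.23607 < 0.4 is true → IN Λ
[2] lift (7,0): star map gives 7.00000; window check -0.2 ≤ 7.00000 < 0.4 is false → out
[3] lift (1,5): star map gives -0.18034; window check -0.2 ≤ -0.18034 < 0.4 is true → IN Λ
[4] lift (-2,-3): star map gives -1.29180; window check -0.2 ≤ -1.29180 < 0.4 is false → out
[5] lift (1,8): star map gives -0.88854; window check -0.2 ≤ -0.88854 < 0.4 is false → out
[6] lift (-2,-7): star map gives -0.34752; window check -0.2 ≤ -0.34752 < 0.4 is false → out

1, 3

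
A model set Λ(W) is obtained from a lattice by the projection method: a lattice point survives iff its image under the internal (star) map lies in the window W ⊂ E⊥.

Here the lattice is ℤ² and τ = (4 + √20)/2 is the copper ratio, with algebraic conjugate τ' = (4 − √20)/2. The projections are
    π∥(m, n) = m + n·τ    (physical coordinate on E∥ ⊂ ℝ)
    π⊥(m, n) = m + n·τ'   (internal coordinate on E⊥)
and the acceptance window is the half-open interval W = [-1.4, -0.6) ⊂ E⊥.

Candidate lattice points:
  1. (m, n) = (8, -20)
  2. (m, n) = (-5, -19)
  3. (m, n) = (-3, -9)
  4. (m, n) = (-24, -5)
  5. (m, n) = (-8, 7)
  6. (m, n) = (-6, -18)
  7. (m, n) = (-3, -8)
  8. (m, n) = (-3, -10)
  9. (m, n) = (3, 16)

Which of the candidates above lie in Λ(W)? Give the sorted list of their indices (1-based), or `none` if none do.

Numerically τ ≈ 4.2361 and τ' = −1/τ ≈ -0.2361.
candidate 1: (m,n)=(8,-20) → π∥ = 8-20·τ ≈ -76.7214, π⊥ = 8-20·τ' ≈ 12.7214 ∉ [-1.4, -0.6) ⇒ out
candidate 2: (m,n)=(-5,-19) → π∥ = -5-19·τ ≈ -85.4853, π⊥ = -5-19·τ' ≈ -0.5147 ∉ [-1.4, -0.6) ⇒ out
candidate 3: (m,n)=(-3,-9) → π∥ = -3-9·τ ≈ -41.1246, π⊥ = -3-9·τ' ≈ -0.8754 ∈ [-1.4, -0.6) ⇒ IN Λ
candidate 4: (m,n)=(-24,-5) → π∥ = -24-5·τ ≈ -45.1803, π⊥ = -24-5·τ' ≈ -22.8197 ∉ [-1.4, -0.6) ⇒ out
candidate 5: (m,n)=(-8,7) → π∥ = -8+7·τ ≈ 21.6525, π⊥ = -8+7·τ' ≈ -9.6525 ∉ [-1.4, -0.6) ⇒ out
candidate 6: (m,n)=(-6,-18) → π∥ = -6-18·τ ≈ -82.2492, π⊥ = -6-18·τ' ≈ -1.7508 ∉ [-1.4, -0.6) ⇒ out
candidate 7: (m,n)=(-3,-8) → π∥ = -3-8·τ ≈ -36.8885, π⊥ = -3-8·τ' ≈ -1.1115 ∈ [-1.4, -0.6) ⇒ IN Λ
candidate 8: (m,n)=(-3,-10) → π∥ = -3-10·τ ≈ -45.3607, π⊥ = -3-10·τ' ≈ -0.6393 ∈ [-1.4, -0.6) ⇒ IN Λ
candidate 9: (m,n)=(3,16) → π∥ = 3+16·τ ≈ 70.7771, π⊥ = 3+16·τ' ≈ -0.7771 ∈ [-1.4, -0.6) ⇒ IN Λ

3, 7, 8, 9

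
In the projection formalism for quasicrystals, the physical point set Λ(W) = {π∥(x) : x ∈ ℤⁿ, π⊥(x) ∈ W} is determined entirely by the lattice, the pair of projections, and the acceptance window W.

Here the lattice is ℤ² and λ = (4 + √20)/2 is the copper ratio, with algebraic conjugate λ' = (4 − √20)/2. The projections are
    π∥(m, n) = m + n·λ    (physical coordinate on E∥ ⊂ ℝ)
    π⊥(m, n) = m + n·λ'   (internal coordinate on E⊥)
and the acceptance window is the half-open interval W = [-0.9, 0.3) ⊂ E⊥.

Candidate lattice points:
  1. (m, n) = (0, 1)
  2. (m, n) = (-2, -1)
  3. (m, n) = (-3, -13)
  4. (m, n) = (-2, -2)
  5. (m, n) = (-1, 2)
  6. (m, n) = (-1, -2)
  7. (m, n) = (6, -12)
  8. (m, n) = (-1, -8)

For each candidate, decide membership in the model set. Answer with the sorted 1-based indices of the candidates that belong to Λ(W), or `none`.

1, 3, 6

Compute λ' = (4−√20)/2 = -0.2361, so π⊥(m,n) = m -0.2361·n.
#1 (0,1): internal coord 0 + (1)·λ' = -0.2361; -0.2361 ∈ [-0.9, 0.3) → IN Λ
#2 (-2,-1): internal coord -2 + (-1)·λ' = -1.7639; -1.7639 ∉ [-0.9, 0.3) → out
#3 (-3,-13): internal coord -3 + (-13)·λ' = +0.0689; +0.0689 ∈ [-0.9, 0.3) → IN Λ
#4 (-2,-2): internal coord -2 + (-2)·λ' = -1.5279; -1.5279 ∉ [-0.9, 0.3) → out
#5 (-1,2): internal coord -1 + (2)·λ' = -1.4721; -1.4721 ∉ [-0.9, 0.3) → out
#6 (-1,-2): internal coord -1 + (-2)·λ' = -0.5279; -0.5279 ∈ [-0.9, 0.3) → IN Λ
#7 (6,-12): internal coord 6 + (-12)·λ' = +8.8328; +8.8328 ∉ [-0.9, 0.3) → out
#8 (-1,-8): internal coord -1 + (-8)·λ' = +0.8885; +0.8885 ∉ [-0.9, 0.3) → out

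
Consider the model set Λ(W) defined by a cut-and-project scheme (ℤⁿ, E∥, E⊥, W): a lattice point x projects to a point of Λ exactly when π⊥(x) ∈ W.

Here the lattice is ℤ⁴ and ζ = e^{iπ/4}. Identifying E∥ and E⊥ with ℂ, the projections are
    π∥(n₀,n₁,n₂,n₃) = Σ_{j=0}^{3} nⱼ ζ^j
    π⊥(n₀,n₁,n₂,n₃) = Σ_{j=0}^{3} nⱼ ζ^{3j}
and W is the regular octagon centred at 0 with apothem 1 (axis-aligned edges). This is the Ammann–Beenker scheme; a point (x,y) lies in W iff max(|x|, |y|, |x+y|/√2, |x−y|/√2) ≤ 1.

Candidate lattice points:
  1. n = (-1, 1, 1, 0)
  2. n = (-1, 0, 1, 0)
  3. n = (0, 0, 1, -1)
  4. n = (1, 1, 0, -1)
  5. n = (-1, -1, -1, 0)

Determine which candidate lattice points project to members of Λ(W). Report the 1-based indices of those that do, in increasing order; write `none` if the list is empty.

4, 5

π⊥(n) = n₀ + n₁ζ³ + n₂ζ⁶ + n₃ζ⁹ where ζ = e^{iπ/4}.
candidate 1: n = (-1, 1, 1, 0) → π⊥ ≈ (-1.70711, -0.29289); max(|x|,|y|,|x±y|/√2) = 1.70711 > 1 ⇒ ∉ W
candidate 2: n = (-1, 0, 1, 0) → π⊥ ≈ (-1.00000, -1.00000); max(|x|,|y|,|x±y|/√2) = 1.41421 > 1 ⇒ ∉ W
candidate 3: n = (0, 0, 1, -1) → π⊥ ≈ (-0.70711, -1.70711); max(|x|,|y|,|x±y|/√2) = 1.70711 > 1 ⇒ ∉ W
candidate 4: n = (1, 1, 0, -1) → π⊥ ≈ (-0.41421, +0.00000); max(|x|,|y|,|x±y|/√2) = 0.41421 ≤ 1 ⇒ ∈ W
candidate 5: n = (-1, -1, -1, 0) → π⊥ ≈ (-0.29289, +0.29289); max(|x|,|y|,|x±y|/√2) = 0.41421 ≤ 1 ⇒ ∈ W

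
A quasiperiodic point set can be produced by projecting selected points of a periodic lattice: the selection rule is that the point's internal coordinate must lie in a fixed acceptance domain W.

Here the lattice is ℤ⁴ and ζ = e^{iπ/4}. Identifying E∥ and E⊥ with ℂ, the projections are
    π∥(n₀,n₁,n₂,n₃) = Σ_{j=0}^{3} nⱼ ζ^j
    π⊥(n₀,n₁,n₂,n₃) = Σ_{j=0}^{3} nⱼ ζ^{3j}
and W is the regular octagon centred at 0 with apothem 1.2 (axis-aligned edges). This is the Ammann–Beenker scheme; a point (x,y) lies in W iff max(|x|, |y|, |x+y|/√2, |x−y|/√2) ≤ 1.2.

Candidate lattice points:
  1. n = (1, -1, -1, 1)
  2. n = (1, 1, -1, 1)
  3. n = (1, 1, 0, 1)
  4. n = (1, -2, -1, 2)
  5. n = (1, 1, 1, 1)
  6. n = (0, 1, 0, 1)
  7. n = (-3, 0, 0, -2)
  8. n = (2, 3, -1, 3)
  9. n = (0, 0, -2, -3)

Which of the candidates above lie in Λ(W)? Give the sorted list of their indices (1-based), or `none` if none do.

5

Internal map: ζ^{3j} for j=0..3 gives (1,0), (−√2/2,√2/2), (0,−1), (√2/2,√2/2).
#1 (1, -1, -1, 1): internal (2.414214, 1.000000); octagon support 2.414214 vs apothem 1.2 → ∉ W
#2 (1, 1, -1, 1): internal (1.000000, 2.414214); octagon support 2.414214 vs apothem 1.2 → ∉ W
#3 (1, 1, 0, 1): internal (1.000000, 1.414214); octagon support 1.707107 vs apothem 1.2 → ∉ W
#4 (1, -2, -1, 2): internal (3.828427, 1.000000); octagon support 3.828427 vs apothem 1.2 → ∉ W
#5 (1, 1, 1, 1): internal (1.000000, 0.414214); octagon support 1.000000 vs apothem 1.2 → ∈ W
#6 (0, 1, 0, 1): internal (0.000000, 1.414214); octagon support 1.414214 vs apothem 1.2 → ∉ W
#7 (-3, 0, 0, -2): internal (-4.414214, -1.414214); octagon support 4.414214 vs apothem 1.2 → ∉ W
#8 (2, 3, -1, 3): internal (2.000000, 5.242641); octagon support 5.242641 vs apothem 1.2 → ∉ W
#9 (0, 0, -2, -3): internal (-2.121320, -0.121320); octagon support 2.121320 vs apothem 1.2 → ∉ W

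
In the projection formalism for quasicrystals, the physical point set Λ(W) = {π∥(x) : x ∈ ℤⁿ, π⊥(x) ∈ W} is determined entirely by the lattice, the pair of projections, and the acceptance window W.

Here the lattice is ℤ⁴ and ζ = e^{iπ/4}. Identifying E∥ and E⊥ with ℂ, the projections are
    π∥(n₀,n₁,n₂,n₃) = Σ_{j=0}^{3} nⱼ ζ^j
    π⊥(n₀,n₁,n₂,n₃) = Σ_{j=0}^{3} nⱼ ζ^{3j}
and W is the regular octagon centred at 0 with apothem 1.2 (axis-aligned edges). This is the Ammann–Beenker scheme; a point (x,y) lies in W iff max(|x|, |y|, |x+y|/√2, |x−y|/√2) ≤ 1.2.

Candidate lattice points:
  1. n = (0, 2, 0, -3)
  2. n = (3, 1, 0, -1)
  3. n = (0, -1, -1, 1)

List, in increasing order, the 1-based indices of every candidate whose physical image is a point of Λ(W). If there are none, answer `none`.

Internal map: ζ^{3j} for j=0..3 gives (1,0), (−√2/2,√2/2), (0,−1), (√2/2,√2/2).
candidate 1: n = (0, 2, 0, -3) → π⊥ ≈ (-3.53553, -0.70711); max(|x|,|y|,|x±y|/√2) = 3.53553 > 1.2 ⇒ ∉ W
candidate 2: n = (3, 1, 0, -1) → π⊥ ≈ (+1.58579, +0.00000); max(|x|,|y|,|x±y|/√2) = 1.58579 > 1.2 ⇒ ∉ W
candidate 3: n = (0, -1, -1, 1) → π⊥ ≈ (+1.41421, +1.00000); max(|x|,|y|,|x±y|/√2) = 1.70711 > 1.2 ⇒ ∉ W

none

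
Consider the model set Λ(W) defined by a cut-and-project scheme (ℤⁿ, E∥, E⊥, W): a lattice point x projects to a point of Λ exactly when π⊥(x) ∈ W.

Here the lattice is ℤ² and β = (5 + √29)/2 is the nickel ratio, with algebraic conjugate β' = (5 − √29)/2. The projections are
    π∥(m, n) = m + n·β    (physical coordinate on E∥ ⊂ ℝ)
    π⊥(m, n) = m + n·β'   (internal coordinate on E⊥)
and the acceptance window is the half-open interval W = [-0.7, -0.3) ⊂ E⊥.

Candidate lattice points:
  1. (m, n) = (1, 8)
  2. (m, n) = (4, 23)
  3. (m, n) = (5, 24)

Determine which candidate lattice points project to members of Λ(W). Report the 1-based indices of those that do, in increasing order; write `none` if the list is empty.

1, 2

β' = (5−√29)/2 ≈ -0.192582.
#1 (1,8): internal coord 1 + (8)·β' = -0.540659; -0.540659 ∈ [-0.7, -0.3) → IN Λ
#2 (4,23): internal coord 4 + (23)·β' = -0.429395; -0.429395 ∈ [-0.7, -0.3) → IN Λ
#3 (5,24): internal coord 5 + (24)·β' = +0.378022; +0.378022 ∉ [-0.7, -0.3) → out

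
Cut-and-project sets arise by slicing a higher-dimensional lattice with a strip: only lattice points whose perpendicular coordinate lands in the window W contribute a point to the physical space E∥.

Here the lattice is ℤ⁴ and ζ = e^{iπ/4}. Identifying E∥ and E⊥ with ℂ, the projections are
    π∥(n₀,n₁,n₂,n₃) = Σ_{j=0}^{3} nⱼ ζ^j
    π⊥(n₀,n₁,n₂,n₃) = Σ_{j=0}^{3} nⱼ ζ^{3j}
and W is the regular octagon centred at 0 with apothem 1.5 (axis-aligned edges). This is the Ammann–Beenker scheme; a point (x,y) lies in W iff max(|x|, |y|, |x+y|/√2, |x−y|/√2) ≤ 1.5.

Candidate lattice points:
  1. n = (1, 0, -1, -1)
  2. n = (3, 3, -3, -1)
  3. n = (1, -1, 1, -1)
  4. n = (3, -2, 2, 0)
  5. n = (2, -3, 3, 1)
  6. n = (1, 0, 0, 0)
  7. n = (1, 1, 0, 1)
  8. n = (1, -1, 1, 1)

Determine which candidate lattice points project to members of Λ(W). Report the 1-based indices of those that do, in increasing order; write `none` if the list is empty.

1, 6

π⊥(n) = n₀ + n₁ζ³ + n₂ζ⁶ + n₃ζ⁹ where ζ = e^{iπ/4}.
candidate 1: n = (1, 0, -1, -1) → π⊥ ≈ (+0.292893, +0.292893); max(|x|,|y|,|x±y|/√2) = 0.414214 ≤ 1.5 ⇒ ∈ W
candidate 2: n = (3, 3, -3, -1) → π⊥ ≈ (+0.171573, +4.414214); max(|x|,|y|,|x±y|/√2) = 4.414214 > 1.5 ⇒ ∉ W
candidate 3: n = (1, -1, 1, -1) → π⊥ ≈ (+1.000000, -2.414214); max(|x|,|y|,|x±y|/√2) = 2.414214 > 1.5 ⇒ ∉ W
candidate 4: n = (3, -2, 2, 0) → π⊥ ≈ (+4.414214, -3.414214); max(|x|,|y|,|x±y|/√2) = 5.535534 > 1.5 ⇒ ∉ W
candidate 5: n = (2, -3, 3, 1) → π⊥ ≈ (+4.828427, -4.414214); max(|x|,|y|,|x±y|/√2) = 6.535534 > 1.5 ⇒ ∉ W
candidate 6: n = (1, 0, 0, 0) → π⊥ ≈ (+1.000000, +0.000000); max(|x|,|y|,|x±y|/√2) = 1.000000 ≤ 1.5 ⇒ ∈ W
candidate 7: n = (1, 1, 0, 1) → π⊥ ≈ (+1.000000, +1.414214); max(|x|,|y|,|x±y|/√2) = 1.707107 > 1.5 ⇒ ∉ W
candidate 8: n = (1, -1, 1, 1) → π⊥ ≈ (+2.414214, -1.000000); max(|x|,|y|,|x±y|/√2) = 2.414214 > 1.5 ⇒ ∉ W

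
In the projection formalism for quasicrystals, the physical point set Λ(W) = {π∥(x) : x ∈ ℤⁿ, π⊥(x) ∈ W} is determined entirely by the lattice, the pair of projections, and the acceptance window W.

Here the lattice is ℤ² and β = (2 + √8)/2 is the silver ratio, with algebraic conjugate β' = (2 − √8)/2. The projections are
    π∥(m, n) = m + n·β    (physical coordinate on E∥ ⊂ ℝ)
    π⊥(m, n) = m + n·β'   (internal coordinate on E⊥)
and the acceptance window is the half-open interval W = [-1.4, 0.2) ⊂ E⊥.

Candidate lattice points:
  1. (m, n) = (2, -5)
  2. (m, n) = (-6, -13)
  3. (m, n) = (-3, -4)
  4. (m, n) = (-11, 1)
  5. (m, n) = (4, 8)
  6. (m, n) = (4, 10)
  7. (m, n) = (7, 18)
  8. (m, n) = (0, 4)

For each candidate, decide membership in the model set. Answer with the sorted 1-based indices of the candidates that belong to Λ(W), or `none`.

β' = (2−√8)/2 ≈ -0.41421.
candidate 1: (m,n)=(2,-5) → π∥ = 2-5·β ≈ -10.07107, π⊥ = 2-5·β' ≈ 4.07107 ∉ [-1.4, 0.2) ⇒ out
candidate 2: (m,n)=(-6,-13) → π∥ = -6-13·β ≈ -37.38478, π⊥ = -6-13·β' ≈ -0.61522 ∈ [-1.4, 0.2) ⇒ IN Λ
candidate 3: (m,n)=(-3,-4) → π∥ = -3-4·β ≈ -12.65685, π⊥ = -3-4·β' ≈ -1.34315 ∈ [-1.4, 0.2) ⇒ IN Λ
candidate 4: (m,n)=(-11,1) → π∥ = -11+1·β ≈ -8.58579, π⊥ = -11+1·β' ≈ -11.41421 ∉ [-1.4, 0.2) ⇒ out
candidate 5: (m,n)=(4,8) → π∥ = 4+8·β ≈ 23.31371, π⊥ = 4+8·β' ≈ 0.68629 ∉ [-1.4, 0.2) ⇒ out
candidate 6: (m,n)=(4,10) → π∥ = 4+10·β ≈ 28.14214, π⊥ = 4+10·β' ≈ -0.14214 ∈ [-1.4, 0.2) ⇒ IN Λ
candidate 7: (m,n)=(7,18) → π∥ = 7+18·β ≈ 50.45584, π⊥ = 7+18·β' ≈ -0.45584 ∈ [-1.4, 0.2) ⇒ IN Λ
candidate 8: (m,n)=(0,4) → π∥ = 0+4·β ≈ 9.65685, π⊥ = 0+4·β' ≈ -1.65685 ∉ [-1.4, 0.2) ⇒ out

2, 3, 6, 7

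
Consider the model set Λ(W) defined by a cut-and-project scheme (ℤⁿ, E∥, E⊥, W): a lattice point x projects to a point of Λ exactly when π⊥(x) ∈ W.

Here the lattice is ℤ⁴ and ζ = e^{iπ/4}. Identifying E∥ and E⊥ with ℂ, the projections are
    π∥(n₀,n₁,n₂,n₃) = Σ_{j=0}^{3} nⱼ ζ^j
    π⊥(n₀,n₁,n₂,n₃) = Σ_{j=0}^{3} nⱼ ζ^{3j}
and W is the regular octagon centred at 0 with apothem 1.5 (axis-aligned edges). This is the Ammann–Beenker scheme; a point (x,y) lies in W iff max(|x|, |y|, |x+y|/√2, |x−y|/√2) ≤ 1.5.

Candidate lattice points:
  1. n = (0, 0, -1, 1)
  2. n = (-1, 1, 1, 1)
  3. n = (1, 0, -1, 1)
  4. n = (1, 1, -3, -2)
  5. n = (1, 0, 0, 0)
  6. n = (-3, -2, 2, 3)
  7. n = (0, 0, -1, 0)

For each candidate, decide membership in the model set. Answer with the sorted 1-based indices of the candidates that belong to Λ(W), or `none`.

2, 5, 6, 7

Internal map: ζ^{3j} for j=0..3 gives (1,0), (−√2/2,√2/2), (0,−1), (√2/2,√2/2).
candidate 1: n = (0, 0, -1, 1) → π⊥ ≈ (+0.707107, +1.707107); max(|x|,|y|,|x±y|/√2) = 1.707107 > 1.5 ⇒ ∉ W
candidate 2: n = (-1, 1, 1, 1) → π⊥ ≈ (-1.000000, +0.414214); max(|x|,|y|,|x±y|/√2) = 1.000000 ≤ 1.5 ⇒ ∈ W
candidate 3: n = (1, 0, -1, 1) → π⊥ ≈ (+1.707107, +1.707107); max(|x|,|y|,|x±y|/√2) = 2.414214 > 1.5 ⇒ ∉ W
candidate 4: n = (1, 1, -3, -2) → π⊥ ≈ (-1.121320, +2.292893); max(|x|,|y|,|x±y|/√2) = 2.414214 > 1.5 ⇒ ∉ W
candidate 5: n = (1, 0, 0, 0) → π⊥ ≈ (+1.000000, +0.000000); max(|x|,|y|,|x±y|/√2) = 1.000000 ≤ 1.5 ⇒ ∈ W
candidate 6: n = (-3, -2, 2, 3) → π⊥ ≈ (+0.535534, -1.292893); max(|x|,|y|,|x±y|/√2) = 1.292893 ≤ 1.5 ⇒ ∈ W
candidate 7: n = (0, 0, -1, 0) → π⊥ ≈ (+0.000000, +1.000000); max(|x|,|y|,|x±y|/√2) = 1.000000 ≤ 1.5 ⇒ ∈ W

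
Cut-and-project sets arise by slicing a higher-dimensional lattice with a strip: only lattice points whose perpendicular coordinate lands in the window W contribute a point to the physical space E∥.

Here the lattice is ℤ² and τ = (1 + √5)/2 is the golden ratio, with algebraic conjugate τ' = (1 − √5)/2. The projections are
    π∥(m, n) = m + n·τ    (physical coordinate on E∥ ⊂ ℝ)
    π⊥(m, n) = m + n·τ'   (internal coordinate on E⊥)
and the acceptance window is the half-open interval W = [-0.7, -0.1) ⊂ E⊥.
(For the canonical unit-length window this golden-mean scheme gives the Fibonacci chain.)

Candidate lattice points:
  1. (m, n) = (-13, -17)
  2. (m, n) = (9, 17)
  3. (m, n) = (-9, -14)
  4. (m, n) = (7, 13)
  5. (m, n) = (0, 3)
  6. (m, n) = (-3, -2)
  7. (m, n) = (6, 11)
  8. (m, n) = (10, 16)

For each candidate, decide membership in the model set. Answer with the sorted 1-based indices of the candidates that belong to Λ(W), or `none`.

3

Numerically τ ≈ 1.61803 and τ' = −1/τ ≈ -0.61803.
[1] lift (-13,-17): star map gives -2.49342; window check -0.7 ≤ -2.49342 < -0.1 is false → out
[2] lift (9,17): star map gives -1.50658; window check -0.7 ≤ -1.50658 < -0.1 is false → out
[3] lift (-9,-14): star map gives -0.34752; window check -0.7 ≤ -0.34752 < -0.1 is true → IN Λ
[4] lift (7,13): star map gives -1.03444; window check -0.7 ≤ -1.03444 < -0.1 is false → out
[5] lift (0,3): star map gives -1.85410; window check -0.7 ≤ -1.85410 < -0.1 is false → out
[6] lift (-3,-2): star map gives -1.76393; window check -0.7 ≤ -1.76393 < -0.1 is false → out
[7] lift (6,11): star map gives -0.79837; window check -0.7 ≤ -0.79837 < -0.1 is false → out
[8] lift (10,16): star map gives 0.11146; window check -0.7 ≤ 0.11146 < -0.1 is false → out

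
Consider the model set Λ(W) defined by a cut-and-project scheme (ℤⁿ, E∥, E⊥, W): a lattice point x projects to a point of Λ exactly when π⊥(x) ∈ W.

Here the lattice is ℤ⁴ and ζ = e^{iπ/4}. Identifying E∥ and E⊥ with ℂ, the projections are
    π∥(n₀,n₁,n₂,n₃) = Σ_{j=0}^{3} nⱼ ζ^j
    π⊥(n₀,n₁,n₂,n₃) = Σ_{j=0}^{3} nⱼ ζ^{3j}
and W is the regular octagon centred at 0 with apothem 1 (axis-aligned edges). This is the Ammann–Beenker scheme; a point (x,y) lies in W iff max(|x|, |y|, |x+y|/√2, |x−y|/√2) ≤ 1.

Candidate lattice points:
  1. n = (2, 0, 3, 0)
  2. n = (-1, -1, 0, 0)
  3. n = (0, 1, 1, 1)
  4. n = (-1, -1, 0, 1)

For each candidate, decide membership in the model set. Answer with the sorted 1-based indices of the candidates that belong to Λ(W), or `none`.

With ζ = e^{iπ/4} the internal vectors are ζ^0,ζ^3,ζ^6,ζ^9.
#1 (2, 0, 3, 0): internal (2.000000, -3.000000); octagon support 3.535534 vs apothem 1 → ∉ W
#2 (-1, -1, 0, 0): internal (-0.292893, -0.707107); octagon support 0.707107 vs apothem 1 → ∈ W
#3 (0, 1, 1, 1): internal (0.000000, 0.414214); octagon support 0.414214 vs apothem 1 → ∈ W
#4 (-1, -1, 0, 1): internal (0.414214, 0.000000); octagon support 0.414214 vs apothem 1 → ∈ W

2, 3, 4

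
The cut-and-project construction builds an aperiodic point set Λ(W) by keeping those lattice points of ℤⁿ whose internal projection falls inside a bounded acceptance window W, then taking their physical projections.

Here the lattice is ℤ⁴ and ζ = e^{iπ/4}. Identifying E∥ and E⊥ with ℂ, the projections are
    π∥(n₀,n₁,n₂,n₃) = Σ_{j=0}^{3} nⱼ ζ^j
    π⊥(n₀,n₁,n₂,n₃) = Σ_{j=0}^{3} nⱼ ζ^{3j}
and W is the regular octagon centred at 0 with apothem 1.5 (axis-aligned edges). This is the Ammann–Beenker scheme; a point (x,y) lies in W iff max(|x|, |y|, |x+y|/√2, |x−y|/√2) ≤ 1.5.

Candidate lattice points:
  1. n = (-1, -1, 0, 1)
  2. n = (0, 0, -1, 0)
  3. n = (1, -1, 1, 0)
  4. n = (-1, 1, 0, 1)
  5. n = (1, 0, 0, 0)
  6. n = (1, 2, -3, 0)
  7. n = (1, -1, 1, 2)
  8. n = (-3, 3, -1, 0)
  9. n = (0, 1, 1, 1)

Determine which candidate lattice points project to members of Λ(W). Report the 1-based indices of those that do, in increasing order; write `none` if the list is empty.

With ζ = e^{iπ/4} the internal vectors are ζ^0,ζ^3,ζ^6,ζ^9.
#1 (-1, -1, 0, 1): internal (0.414214, 0.000000); octagon support 0.414214 vs apothem 1.5 → ∈ W
#2 (0, 0, -1, 0): internal (0.000000, 1.000000); octagon support 1.000000 vs apothem 1.5 → ∈ W
#3 (1, -1, 1, 0): internal (1.707107, -1.707107); octagon support 2.414214 vs apothem 1.5 → ∉ W
#4 (-1, 1, 0, 1): internal (-1.000000, 1.414214); octagon support 1.707107 vs apothem 1.5 → ∉ W
#5 (1, 0, 0, 0): internal (1.000000, 0.000000); octagon support 1.000000 vs apothem 1.5 → ∈ W
#6 (1, 2, -3, 0): internal (-0.414214, 4.414214); octagon support 4.414214 vs apothem 1.5 → ∉ W
#7 (1, -1, 1, 2): internal (3.121320, -0.292893); octagon support 3.121320 vs apothem 1.5 → ∉ W
#8 (-3, 3, -1, 0): internal (-5.121320, 3.121320); octagon support 5.828427 vs apothem 1.5 → ∉ W
#9 (0, 1, 1, 1): internal (0.000000, 0.414214); octagon support 0.414214 vs apothem 1.5 → ∈ W

1, 2, 5, 9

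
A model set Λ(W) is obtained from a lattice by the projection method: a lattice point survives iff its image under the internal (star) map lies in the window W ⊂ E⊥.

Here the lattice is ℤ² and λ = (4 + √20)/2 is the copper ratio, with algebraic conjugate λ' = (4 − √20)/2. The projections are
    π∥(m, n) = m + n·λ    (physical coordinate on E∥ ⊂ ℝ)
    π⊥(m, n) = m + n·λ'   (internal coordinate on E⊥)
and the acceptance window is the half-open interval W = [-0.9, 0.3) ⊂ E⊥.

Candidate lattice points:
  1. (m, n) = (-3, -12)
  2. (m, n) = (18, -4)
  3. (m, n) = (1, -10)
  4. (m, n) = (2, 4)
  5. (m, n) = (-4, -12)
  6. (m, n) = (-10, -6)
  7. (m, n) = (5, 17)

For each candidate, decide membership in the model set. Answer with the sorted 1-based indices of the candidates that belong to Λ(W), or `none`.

Numerically λ ≈ 4.236068 and λ' = −1/λ ≈ -0.236068.
#1 (-3,-12): internal coord -3 + (-12)·λ' = -0.167184; -0.167184 ∈ [-0.9, 0.3) → IN Λ
#2 (18,-4): internal coord 18 + (-4)·λ' = +18.944272; +18.944272 ∉ [-0.9, 0.3) → out
#3 (1,-10): internal coord 1 + (-10)·λ' = +3.360680; +3.360680 ∉ [-0.9, 0.3) → out
#4 (2,4): internal coord 2 + (4)·λ' = +1.055728; +1.055728 ∉ [-0.9, 0.3) → out
#5 (-4,-12): internal coord -4 + (-12)·λ' = -1.167184; -1.167184 ∉ [-0.9, 0.3) → out
#6 (-10,-6): internal coord -10 + (-6)·λ' = -8.583592; -8.583592 ∉ [-0.9, 0.3) → out
#7 (5,17): internal coord 5 + (17)·λ' = +0.986844; +0.986844 ∉ [-0.9, 0.3) → out

1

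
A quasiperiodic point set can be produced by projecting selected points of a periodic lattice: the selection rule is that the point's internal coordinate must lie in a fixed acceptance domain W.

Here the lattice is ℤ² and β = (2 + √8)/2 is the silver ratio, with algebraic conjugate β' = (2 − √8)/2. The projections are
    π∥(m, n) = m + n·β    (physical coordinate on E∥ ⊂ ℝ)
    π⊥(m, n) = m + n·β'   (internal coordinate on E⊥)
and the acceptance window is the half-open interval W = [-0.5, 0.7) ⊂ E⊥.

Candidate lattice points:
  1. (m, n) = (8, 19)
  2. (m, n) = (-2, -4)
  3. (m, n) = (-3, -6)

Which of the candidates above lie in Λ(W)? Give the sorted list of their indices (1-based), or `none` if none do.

1, 2

Compute β' = (2−√8)/2 = -0.4142, so π⊥(m,n) = m -0.4142·n.
candidate 1: (m,n)=(8,19) → π∥ = 8+19·β ≈ 53.8701, π⊥ = 8+19·β' ≈ 0.1299 ∈ [-0.5, 0.7) ⇒ IN Λ
candidate 2: (m,n)=(-2,-4) → π∥ = -2-4·β ≈ -11.6569, π⊥ = -2-4·β' ≈ -0.3431 ∈ [-0.5, 0.7) ⇒ IN Λ
candidate 3: (m,n)=(-3,-6) → π∥ = -3-6·β ≈ -17.4853, π⊥ = -3-6·β' ≈ -0.5147 ∉ [-0.5, 0.7) ⇒ out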